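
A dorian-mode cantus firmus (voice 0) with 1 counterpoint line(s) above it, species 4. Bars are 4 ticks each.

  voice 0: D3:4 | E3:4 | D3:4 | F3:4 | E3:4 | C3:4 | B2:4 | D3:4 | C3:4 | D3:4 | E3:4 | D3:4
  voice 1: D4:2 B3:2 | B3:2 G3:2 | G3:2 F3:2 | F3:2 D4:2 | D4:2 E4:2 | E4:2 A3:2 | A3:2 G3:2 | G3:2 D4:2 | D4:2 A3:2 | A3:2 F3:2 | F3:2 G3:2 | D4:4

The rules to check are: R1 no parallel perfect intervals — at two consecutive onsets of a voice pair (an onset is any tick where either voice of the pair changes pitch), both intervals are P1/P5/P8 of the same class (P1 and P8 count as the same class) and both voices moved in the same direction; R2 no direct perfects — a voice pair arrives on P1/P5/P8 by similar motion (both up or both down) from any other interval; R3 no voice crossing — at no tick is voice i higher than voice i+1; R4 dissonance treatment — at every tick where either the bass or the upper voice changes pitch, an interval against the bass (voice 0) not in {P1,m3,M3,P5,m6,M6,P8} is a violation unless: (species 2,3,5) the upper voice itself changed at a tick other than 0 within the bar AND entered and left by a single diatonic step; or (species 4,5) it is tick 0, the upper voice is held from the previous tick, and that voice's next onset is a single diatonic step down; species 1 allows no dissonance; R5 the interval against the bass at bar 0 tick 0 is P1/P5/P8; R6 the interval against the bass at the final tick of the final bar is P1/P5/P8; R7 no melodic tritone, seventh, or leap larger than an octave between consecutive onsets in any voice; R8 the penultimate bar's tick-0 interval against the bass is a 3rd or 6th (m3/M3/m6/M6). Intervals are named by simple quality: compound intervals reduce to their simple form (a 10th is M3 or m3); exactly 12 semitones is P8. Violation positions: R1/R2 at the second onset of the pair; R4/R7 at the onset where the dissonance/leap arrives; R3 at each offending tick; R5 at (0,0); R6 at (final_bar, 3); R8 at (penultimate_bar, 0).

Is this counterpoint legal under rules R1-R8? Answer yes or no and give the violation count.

bar 0: v0=D3 v1=D4 (P8)
bar 1: v0=E3 v1=B3 (P5)
bar 2: v0=D3 v1=G3 (P4)
bar 3: v0=F3 v1=F3 (P1)
bar 4: v0=E3 v1=D4 (m7)
bar 5: v0=C3 v1=E4 (M3)
bar 6: v0=B2 v1=A3 (m7)
bar 7: v0=D3 v1=G3 (P4)
bar 8: v0=C3 v1=D4 (M2)
bar 9: v0=D3 v1=A3 (P5)
bar 10: v0=E3 v1=F3 (m2)
bar 11: v0=D3 v1=D4 (P8)
  R4 @ bar4.0: E3/D4 m7 untreated
  R4 @ bar7.0: D3/G3 P4 untreated
  R4 @ bar8.0: C3/D4 M2 untreated
  R4 @ bar10.0: E3/F3 m2 untreated
  R8 @ bar10.0: penult m2 not 3rd/6th

No (5 violations)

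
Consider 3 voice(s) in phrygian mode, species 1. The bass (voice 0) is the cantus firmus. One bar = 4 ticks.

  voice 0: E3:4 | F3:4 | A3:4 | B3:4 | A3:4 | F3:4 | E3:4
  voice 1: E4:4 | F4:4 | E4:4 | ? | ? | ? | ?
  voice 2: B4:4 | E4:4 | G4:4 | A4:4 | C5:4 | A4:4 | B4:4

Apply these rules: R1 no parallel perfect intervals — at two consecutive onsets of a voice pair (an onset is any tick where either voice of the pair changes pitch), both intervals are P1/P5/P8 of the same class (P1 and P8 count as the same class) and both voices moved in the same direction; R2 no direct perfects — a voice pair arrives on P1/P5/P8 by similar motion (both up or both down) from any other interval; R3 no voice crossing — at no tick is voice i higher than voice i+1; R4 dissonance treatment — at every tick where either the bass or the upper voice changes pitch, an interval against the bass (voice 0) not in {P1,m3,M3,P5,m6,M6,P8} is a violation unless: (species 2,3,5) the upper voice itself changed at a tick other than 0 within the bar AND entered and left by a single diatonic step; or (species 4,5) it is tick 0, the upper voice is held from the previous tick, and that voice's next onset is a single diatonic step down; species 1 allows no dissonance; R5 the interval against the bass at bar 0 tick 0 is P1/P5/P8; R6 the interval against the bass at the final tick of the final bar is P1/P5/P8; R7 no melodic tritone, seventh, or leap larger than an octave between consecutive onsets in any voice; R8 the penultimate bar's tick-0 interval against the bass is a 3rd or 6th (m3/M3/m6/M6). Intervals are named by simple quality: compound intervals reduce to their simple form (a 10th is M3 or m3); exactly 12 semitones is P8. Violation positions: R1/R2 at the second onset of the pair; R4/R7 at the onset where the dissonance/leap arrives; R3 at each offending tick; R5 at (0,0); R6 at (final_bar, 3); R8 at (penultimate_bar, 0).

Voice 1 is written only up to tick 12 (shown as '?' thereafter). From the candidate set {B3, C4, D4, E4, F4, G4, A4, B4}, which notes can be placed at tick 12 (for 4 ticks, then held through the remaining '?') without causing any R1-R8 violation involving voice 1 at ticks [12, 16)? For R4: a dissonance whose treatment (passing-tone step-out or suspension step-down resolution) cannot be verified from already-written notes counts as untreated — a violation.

{B3, D4, G4}

B3: legal
C4: violates R4
D4: legal
E4: violates R4
F4: violates R4
G4: legal
A4: violates R2,R4
B4: violates R2,R3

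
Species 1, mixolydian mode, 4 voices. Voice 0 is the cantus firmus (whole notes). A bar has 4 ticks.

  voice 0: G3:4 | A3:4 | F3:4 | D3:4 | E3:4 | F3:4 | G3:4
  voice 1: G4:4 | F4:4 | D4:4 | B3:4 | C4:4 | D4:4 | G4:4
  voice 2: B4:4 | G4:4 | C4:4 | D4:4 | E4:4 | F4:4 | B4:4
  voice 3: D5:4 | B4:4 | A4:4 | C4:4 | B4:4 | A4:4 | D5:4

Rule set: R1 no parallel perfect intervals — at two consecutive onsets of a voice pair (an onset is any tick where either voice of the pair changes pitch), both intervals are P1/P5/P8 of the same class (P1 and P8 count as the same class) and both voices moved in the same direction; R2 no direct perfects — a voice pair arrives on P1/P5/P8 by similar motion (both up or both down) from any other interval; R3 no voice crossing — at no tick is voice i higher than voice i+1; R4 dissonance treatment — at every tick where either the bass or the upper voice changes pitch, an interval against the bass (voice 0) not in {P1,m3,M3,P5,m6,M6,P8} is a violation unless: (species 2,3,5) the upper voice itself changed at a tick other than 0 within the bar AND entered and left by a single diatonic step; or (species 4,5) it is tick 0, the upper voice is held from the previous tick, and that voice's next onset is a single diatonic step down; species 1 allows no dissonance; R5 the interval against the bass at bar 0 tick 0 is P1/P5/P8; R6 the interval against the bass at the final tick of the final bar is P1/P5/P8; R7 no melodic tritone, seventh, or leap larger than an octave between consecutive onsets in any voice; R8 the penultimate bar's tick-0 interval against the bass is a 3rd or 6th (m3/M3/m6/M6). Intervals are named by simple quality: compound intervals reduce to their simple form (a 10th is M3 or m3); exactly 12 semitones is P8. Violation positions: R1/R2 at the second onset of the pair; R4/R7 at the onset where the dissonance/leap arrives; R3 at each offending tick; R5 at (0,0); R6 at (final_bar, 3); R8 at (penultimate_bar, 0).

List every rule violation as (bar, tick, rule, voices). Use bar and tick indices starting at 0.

bar 0: v0=G3 v1=G4 v2=B4 v3=D5 downbeat P5
bar 1: v0=A3 v1=F4 v2=G4 v3=B4 downbeat M2
bar 2: v0=F3 v1=D4 v2=C4 v3=A4 downbeat M3
bar 3: v0=D3 v1=B3 v2=D4 v3=C4 downbeat m7
bar 4: v0=E3 v1=C4 v2=E4 v3=B4 downbeat P5
bar 5: v0=F3 v1=D4 v2=F4 v3=A4 downbeat M3
bar 6: v0=G3 v1=G4 v2=B4 v3=D5 downbeat P5
  -> R5 @ bar 0 tick 0 v(0, 2): opens on M3
  -> R4 @ bar 1 tick 0 v(0, 2): A3/G4 m7 untreated
  -> R4 @ bar 1 tick 0 v(0, 3): A3/B4 M2 untreated
  -> R2 @ bar 2 tick 0 v(0, 2): A3/G4 m7 -> F3/C4 P5 similar
  -> R2 @ bar 2 tick 0 v(1, 3): F4/B4 TT -> D4/A4 P5 similar
  -> R3 @ bar 2 tick 0 v(1, 2): D4 above C4
  -> R3 @ bar 2 tick 1 v(1, 2): D4 above C4
  -> R3 @ bar 2 tick 2 v(1, 2): D4 above C4
  -> R3 @ bar 2 tick 3 v(1, 2): D4 above C4
  -> R3 @ bar 3 tick 0 v(2, 3): D4 above C4
  -> R4 @ bar 3 tick 0 v(0, 3): D3/C4 m7 untreated
  -> R3 @ bar 3 tick 1 v(2, 3): D4 above C4
  -> R3 @ bar 3 tick 2 v(2, 3): D4 above C4
  -> R3 @ bar 3 tick 3 v(2, 3): D4 above C4
  -> R1 @ bar 4 tick 0 v(0, 2): D3/D4 P8 -> E3/E4 P8 similar
  -> R2 @ bar 4 tick 0 v(0, 3): D3/C4 m7 -> E3/B4 P5 similar
  -> R2 @ bar 4 tick 0 v(2, 3): D4/C4 M2 -> E4/B4 P5 similar
  -> R7 @ bar 4 tick 0 v(3,): C4->B4 leap 11st
  -> R1 @ bar 5 tick 0 v(0, 2): E3/E4 P8 -> F3/F4 P8 similar
  -> R8 @ bar 5 tick 0 v(0, 2): penult P8 not 3rd/6th
  -> R1 @ bar 6 tick 0 v(1, 3): D4/A4 P5 -> G4/D5 P5 similar
  -> R2 @ bar 6 tick 0 v(0, 1): F3/D4 M6 -> G3/G4 P8 similar
  -> R2 @ bar 6 tick 0 v(0, 3): F3/A4 M3 -> G3/D5 P5 similar
  -> R7 @ bar 6 tick 0 v(2,): F4->B4 leap 6st
  -> R6 @ bar 6 tick 3 v(0, 2): closes on M3

(0, 0, R5, (0, 2))
(1, 0, R4, (0, 2))
(1, 0, R4, (0, 3))
(2, 0, R2, (0, 2))
(2, 0, R2, (1, 3))
(2, 0, R3, (1, 2))
(2, 1, R3, (1, 2))
(2, 2, R3, (1, 2))
(2, 3, R3, (1, 2))
(3, 0, R3, (2, 3))
(3, 0, R4, (0, 3))
(3, 1, R3, (2, 3))
(3, 2, R3, (2, 3))
(3, 3, R3, (2, 3))
(4, 0, R1, (0, 2))
(4, 0, R2, (0, 3))
(4, 0, R2, (2, 3))
(4, 0, R7, (3,))
(5, 0, R1, (0, 2))
(5, 0, R8, (0, 2))
(6, 0, R1, (1, 3))
(6, 0, R2, (0, 1))
(6, 0, R2, (0, 3))
(6, 0, R7, (2,))
(6, 3, R6, (0, 2))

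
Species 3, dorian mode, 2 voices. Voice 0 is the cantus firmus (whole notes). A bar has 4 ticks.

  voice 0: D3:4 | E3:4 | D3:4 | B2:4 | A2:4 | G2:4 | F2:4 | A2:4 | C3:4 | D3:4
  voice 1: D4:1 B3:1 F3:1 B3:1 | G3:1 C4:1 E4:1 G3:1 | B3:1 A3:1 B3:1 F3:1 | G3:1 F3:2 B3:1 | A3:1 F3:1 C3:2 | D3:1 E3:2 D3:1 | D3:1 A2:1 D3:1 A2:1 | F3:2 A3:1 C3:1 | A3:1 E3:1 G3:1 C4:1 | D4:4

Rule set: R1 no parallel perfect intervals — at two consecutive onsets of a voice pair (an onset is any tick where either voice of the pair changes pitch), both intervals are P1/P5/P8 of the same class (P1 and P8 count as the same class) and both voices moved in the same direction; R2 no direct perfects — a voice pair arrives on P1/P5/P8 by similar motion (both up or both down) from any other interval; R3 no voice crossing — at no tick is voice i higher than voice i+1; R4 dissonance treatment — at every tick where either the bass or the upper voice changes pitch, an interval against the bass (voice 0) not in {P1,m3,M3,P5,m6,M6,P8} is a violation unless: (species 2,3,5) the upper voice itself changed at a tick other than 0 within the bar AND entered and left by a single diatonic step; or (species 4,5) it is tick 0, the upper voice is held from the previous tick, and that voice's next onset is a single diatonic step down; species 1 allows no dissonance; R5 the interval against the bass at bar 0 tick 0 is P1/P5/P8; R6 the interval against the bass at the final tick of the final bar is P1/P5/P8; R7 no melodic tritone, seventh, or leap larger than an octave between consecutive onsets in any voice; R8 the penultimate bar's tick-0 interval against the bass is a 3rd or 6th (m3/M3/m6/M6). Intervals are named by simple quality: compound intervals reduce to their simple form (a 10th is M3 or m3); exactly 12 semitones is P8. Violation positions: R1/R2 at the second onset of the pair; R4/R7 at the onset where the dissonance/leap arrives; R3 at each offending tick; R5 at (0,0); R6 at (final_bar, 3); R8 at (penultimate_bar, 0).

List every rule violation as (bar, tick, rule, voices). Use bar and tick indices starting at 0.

bar 0: v0=D3 v1=D4 downbeat P8
bar 1: v0=E3 v1=G3 downbeat m3
bar 2: v0=D3 v1=B3 downbeat M6
bar 3: v0=B2 v1=G3 downbeat m6
bar 4: v0=A2 v1=A3 downbeat P8
bar 5: v0=G2 v1=D3 downbeat P5
bar 6: v0=F2 v1=D3 downbeat M6
bar 7: v0=A2 v1=F3 downbeat m6
bar 8: v0=C3 v1=A3 downbeat M6
bar 9: v0=D3 v1=D4 downbeat P8
  -> R7 @ bar 0 tick 2 v(1,): B3->F3 leap 6st
  -> R7 @ bar 0 tick 3 v(1,): F3->B3 leap 6st
  -> R7 @ bar 2 tick 3 v(1,): B3->F3 leap 6st
  -> R4 @ bar 3 tick 1 v(0, 1): B2/F3 TT untreated
  -> R7 @ bar 3 tick 3 v(1,): F3->B3 leap 6st
  -> R1 @ bar 4 tick 0 v(0, 1): B2/B3 P8 -> A2/A3 P8 similar
  -> R1 @ bar 9 tick 0 v(0, 1): C3/C4 P8 -> D3/D4 P8 similar

(0, 2, R7, (1,))
(0, 3, R7, (1,))
(2, 3, R7, (1,))
(3, 1, R4, (0, 1))
(3, 3, R7, (1,))
(4, 0, R1, (0, 1))
(9, 0, R1, (0, 1))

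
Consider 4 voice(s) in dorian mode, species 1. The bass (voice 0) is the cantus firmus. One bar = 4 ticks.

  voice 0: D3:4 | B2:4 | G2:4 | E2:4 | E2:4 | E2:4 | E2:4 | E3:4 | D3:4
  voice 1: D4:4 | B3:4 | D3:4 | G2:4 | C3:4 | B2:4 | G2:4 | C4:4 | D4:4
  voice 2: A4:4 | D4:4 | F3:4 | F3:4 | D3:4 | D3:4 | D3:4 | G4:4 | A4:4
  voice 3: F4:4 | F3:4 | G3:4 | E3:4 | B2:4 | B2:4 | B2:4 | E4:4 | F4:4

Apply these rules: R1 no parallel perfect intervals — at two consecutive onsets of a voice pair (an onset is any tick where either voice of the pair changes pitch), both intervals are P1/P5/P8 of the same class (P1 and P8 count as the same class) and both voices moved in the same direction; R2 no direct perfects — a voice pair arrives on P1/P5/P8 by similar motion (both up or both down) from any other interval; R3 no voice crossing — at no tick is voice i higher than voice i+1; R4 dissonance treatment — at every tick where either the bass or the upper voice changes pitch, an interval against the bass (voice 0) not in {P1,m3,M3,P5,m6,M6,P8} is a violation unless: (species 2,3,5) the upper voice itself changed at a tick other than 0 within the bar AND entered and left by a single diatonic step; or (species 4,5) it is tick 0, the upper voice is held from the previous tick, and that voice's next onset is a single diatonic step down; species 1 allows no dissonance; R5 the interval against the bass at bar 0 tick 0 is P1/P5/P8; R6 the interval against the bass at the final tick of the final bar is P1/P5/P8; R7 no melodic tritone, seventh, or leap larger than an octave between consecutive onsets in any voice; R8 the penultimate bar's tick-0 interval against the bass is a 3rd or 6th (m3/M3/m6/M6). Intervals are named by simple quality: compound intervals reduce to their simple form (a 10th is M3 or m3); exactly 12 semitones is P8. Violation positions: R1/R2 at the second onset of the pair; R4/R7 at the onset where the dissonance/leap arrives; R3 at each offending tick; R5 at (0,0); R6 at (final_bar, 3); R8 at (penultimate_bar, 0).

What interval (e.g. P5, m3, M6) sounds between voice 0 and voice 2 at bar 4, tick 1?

m7

voice 0=E2 voice 2=D3 -> m7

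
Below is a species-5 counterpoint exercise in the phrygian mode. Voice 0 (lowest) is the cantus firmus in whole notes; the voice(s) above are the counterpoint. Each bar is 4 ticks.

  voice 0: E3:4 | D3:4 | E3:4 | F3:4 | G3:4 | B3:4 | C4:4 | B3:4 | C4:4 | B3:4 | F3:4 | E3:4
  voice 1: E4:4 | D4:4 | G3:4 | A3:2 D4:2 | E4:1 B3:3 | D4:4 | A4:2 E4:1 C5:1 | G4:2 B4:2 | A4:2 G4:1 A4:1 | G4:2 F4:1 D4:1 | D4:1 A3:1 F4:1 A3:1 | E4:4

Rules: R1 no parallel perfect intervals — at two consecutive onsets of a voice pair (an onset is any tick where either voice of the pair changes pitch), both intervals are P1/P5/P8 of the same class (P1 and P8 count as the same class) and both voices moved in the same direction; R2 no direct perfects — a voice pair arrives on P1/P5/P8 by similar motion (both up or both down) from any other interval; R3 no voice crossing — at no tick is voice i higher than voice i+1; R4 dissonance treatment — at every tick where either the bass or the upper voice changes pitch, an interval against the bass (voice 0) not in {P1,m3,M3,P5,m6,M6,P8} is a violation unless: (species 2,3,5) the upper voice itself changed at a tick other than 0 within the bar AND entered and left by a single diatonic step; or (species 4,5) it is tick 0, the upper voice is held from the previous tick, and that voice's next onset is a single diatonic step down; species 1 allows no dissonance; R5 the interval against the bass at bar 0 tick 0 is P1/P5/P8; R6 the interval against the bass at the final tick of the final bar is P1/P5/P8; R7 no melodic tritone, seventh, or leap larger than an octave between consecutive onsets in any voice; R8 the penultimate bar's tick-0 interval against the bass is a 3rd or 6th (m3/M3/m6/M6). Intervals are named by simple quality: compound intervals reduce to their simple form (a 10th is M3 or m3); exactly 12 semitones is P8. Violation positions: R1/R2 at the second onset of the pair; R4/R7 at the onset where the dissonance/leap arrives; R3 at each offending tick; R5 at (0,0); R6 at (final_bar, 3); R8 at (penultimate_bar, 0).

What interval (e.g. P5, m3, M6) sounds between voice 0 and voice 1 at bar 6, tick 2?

voice 0=C4 voice 1=E4 -> M3

M3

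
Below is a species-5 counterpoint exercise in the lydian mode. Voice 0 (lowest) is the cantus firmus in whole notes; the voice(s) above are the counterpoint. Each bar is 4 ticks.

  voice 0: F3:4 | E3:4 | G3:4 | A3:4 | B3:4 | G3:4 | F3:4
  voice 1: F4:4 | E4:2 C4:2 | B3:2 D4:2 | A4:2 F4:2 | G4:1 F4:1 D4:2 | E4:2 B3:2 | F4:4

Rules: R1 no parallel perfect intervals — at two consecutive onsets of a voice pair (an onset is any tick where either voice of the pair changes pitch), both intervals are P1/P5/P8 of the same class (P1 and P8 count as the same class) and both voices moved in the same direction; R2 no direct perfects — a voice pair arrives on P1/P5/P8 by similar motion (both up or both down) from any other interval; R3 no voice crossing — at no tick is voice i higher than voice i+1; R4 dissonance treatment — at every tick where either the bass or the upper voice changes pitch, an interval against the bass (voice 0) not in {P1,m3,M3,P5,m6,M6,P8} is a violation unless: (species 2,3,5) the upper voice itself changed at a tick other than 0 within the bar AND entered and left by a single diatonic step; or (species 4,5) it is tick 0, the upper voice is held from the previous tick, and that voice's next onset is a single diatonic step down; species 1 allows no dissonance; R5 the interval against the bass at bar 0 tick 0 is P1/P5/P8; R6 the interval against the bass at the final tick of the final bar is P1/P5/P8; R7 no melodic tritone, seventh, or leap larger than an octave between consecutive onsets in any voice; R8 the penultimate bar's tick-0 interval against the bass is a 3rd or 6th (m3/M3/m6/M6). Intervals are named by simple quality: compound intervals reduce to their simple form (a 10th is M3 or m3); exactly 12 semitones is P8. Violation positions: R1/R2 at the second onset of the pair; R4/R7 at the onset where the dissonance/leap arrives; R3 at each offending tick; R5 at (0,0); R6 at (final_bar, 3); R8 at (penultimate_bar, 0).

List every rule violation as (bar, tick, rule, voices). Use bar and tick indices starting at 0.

bar 0: v0=F3 v1=F4 downbeat P8
bar 1: v0=E3 v1=E4 downbeat P8
bar 2: v0=G3 v1=B3 downbeat M3
bar 3: v0=A3 v1=A4 downbeat P8
bar 4: v0=B3 v1=G4 downbeat m6
bar 5: v0=G3 v1=E4 downbeat M6
bar 6: v0=F3 v1=F4 downbeat P8
  -> R1 @ bar 1 tick 0 v(0, 1): F3/F4 P8 -> E3/E4 P8 similar
  -> R2 @ bar 3 tick 0 v(0, 1): G3/D4 P5 -> A3/A4 P8 similar
  -> R4 @ bar 4 tick 1 v(0, 1): B3/F4 TT untreated
  -> R7 @ bar 6 tick 0 v(1,): B3->F4 leap 6st

(1, 0, R1, (0, 1))
(3, 0, R2, (0, 1))
(4, 1, R4, (0, 1))
(6, 0, R7, (1,))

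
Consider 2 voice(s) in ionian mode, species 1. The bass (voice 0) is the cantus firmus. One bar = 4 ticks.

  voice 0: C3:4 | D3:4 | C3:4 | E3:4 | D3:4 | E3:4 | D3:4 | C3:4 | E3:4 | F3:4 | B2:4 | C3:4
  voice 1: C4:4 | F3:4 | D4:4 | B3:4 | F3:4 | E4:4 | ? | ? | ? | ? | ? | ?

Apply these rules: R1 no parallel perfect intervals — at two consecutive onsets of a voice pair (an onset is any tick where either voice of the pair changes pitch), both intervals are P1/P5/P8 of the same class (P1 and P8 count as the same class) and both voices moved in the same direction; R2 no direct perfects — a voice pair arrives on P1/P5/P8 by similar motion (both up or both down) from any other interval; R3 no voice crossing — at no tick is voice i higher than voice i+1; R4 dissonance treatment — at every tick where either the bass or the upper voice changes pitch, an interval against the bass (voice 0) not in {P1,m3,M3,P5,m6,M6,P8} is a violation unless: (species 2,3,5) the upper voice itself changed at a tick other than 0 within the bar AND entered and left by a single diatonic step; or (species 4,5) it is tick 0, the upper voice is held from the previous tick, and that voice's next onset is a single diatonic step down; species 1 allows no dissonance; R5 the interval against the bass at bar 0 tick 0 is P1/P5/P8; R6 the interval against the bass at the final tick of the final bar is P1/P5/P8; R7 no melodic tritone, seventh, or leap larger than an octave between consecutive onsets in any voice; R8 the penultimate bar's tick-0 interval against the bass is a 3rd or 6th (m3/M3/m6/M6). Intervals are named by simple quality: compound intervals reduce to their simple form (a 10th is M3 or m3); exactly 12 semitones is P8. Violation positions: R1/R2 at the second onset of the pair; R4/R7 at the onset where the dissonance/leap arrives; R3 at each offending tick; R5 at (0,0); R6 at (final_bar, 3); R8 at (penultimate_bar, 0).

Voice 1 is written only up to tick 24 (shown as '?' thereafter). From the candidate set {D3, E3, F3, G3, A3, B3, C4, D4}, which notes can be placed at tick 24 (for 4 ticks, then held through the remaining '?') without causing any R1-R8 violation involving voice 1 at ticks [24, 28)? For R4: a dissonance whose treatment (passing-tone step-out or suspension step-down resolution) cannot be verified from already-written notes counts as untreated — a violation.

D3: violates R1,R7
E3: violates R4
F3: violates R7
G3: violates R4
A3: violates R2
B3: legal
C4: violates R4
D4: violates R1

{B3}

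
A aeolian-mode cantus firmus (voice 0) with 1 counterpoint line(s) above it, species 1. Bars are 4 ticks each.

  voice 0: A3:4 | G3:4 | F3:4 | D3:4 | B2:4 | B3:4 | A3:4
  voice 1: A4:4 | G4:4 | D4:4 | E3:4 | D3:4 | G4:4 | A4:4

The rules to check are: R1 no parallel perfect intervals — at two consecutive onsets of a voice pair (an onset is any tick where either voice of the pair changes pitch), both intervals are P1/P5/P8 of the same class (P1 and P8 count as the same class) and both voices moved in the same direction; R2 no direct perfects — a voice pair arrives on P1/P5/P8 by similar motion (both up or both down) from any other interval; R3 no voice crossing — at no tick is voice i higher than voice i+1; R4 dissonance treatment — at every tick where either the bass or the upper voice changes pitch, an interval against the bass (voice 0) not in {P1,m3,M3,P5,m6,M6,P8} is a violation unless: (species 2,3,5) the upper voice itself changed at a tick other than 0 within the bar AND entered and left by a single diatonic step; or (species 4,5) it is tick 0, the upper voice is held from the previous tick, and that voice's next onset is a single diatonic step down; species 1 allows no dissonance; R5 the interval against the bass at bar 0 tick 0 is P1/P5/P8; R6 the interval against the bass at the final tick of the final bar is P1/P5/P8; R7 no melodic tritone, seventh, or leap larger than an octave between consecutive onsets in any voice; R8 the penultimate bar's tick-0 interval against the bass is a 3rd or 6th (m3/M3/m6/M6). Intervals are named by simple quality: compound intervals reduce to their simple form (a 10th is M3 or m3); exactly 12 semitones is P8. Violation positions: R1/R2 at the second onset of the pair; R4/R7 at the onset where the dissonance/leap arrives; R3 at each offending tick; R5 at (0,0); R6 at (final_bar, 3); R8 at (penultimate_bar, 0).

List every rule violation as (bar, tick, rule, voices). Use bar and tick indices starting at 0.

(1, 0, R1, (0, 1))
(3, 0, R4, (0, 1))
(3, 0, R7, (1,))
(5, 0, R7, (1,))

bar 0: v0=A3 v1=A4 downbeat P8
bar 1: v0=G3 v1=G4 downbeat P8
bar 2: v0=F3 v1=D4 downbeat M6
bar 3: v0=D3 v1=E3 downbeat M2
bar 4: v0=B2 v1=D3 downbeat m3
bar 5: v0=B3 v1=G4 downbeat m6
bar 6: v0=A3 v1=A4 downbeat P8
  -> R1 @ bar 1 tick 0 v(0, 1): A3/A4 P8 -> G3/G4 P8 similar
  -> R4 @ bar 3 tick 0 v(0, 1): D3/E3 M2 untreated
  -> R7 @ bar 3 tick 0 v(1,): D4->E3 leap 10st
  -> R7 @ bar 5 tick 0 v(1,): D3->G4 leap 17st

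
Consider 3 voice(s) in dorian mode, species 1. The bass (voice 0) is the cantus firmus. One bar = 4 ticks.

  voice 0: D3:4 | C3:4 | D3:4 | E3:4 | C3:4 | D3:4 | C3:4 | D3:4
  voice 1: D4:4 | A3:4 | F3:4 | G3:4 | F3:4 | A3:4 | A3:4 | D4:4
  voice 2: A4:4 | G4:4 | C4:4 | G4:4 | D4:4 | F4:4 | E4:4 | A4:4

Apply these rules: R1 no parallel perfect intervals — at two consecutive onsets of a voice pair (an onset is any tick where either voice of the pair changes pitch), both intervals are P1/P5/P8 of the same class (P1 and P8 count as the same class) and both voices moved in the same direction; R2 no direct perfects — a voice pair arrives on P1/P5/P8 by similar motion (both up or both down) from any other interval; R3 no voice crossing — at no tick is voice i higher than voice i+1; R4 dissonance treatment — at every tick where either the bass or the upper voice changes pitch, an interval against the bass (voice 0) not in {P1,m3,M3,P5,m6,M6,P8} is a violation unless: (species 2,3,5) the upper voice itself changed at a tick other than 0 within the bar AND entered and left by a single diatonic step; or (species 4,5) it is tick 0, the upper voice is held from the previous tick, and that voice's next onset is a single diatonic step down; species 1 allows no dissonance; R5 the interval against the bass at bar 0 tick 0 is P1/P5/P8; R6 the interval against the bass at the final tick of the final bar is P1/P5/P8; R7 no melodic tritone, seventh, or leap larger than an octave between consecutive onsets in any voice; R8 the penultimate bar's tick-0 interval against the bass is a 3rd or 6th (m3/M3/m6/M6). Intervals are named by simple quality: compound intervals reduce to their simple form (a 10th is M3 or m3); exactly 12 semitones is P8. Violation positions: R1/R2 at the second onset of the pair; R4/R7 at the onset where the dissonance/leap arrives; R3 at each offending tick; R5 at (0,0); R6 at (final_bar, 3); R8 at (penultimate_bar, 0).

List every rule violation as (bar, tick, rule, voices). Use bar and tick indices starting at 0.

(1, 0, R1, (0, 2))
(2, 0, R2, (1, 2))
(2, 0, R4, (0, 2))
(3, 0, R2, (1, 2))
(4, 0, R4, (0, 1))
(4, 0, R4, (0, 2))
(5, 0, R2, (0, 1))
(7, 0, R1, (1, 2))
(7, 0, R2, (0, 1))
(7, 0, R2, (0, 2))

bar 0: v0=D3 v1=D4 v2=A4 downbeat P5
bar 1: v0=C3 v1=A3 v2=G4 downbeat P5
bar 2: v0=D3 v1=F3 v2=C4 downbeat m7
bar 3: v0=E3 v1=G3 v2=G4 downbeat m3
bar 4: v0=C3 v1=F3 v2=D4 downbeat M2
bar 5: v0=D3 v1=A3 v2=F4 downbeat m3
bar 6: v0=C3 v1=A3 v2=E4 downbeat M3
bar 7: v0=D3 v1=D4 v2=A4 downbeat P5
  -> R1 @ bar 1 tick 0 v(0, 2): D3/A4 P5 -> C3/G4 P5 similar
  -> R2 @ bar 2 tick 0 v(1, 2): A3/G4 m7 -> F3/C4 P5 similar
  -> R4 @ bar 2 tick 0 v(0, 2): D3/C4 m7 untreated
  -> R2 @ bar 3 tick 0 v(1, 2): F3/C4 P5 -> G3/G4 P8 similar
  -> R4 @ bar 4 tick 0 v(0, 1): C3/F3 P4 untreated
  -> R4 @ bar 4 tick 0 v(0, 2): C3/D4 M2 untreated
  -> R2 @ bar 5 tick 0 v(0, 1): C3/F3 P4 -> D3/A3 P5 similar
  -> R1 @ bar 7 tick 0 v(1, 2): A3/E4 P5 -> D4/A4 P5 similar
  -> R2 @ bar 7 tick 0 v(0, 1): C3/A3 M6 -> D3/D4 P8 similar
  -> R2 @ bar 7 tick 0 v(0, 2): C3/E4 M3 -> D3/A4 P5 similar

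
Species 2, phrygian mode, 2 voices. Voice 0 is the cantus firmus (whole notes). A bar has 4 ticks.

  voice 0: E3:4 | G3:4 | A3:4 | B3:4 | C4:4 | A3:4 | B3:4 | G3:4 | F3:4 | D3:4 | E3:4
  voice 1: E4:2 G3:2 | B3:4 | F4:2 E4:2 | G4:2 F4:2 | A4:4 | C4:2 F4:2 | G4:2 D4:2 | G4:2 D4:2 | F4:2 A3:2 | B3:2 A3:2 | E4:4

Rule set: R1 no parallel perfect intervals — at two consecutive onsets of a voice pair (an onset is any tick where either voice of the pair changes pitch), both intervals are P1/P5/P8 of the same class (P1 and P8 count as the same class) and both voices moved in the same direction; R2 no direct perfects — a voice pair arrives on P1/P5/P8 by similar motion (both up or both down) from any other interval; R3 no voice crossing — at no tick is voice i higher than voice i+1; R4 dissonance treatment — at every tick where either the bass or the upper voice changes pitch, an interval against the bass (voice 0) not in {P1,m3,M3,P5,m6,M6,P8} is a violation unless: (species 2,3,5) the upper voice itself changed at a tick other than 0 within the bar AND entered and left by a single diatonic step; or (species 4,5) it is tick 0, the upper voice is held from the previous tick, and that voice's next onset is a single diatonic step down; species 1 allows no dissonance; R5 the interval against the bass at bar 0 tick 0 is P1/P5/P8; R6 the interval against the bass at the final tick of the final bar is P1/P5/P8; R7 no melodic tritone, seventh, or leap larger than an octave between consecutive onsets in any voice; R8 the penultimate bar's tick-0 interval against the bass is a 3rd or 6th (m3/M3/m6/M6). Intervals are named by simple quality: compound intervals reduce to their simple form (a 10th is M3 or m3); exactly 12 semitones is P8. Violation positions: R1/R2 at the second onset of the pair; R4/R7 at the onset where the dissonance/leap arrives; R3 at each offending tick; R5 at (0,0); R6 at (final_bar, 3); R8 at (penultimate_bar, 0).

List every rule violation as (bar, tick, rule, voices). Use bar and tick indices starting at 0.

(2, 0, R7, (1,))
(3, 2, R4, (0, 1))
(10, 0, R2, (0, 1))

bar 0: v0=E3 v1=E4 downbeat P8
bar 1: v0=G3 v1=B3 downbeat M3
bar 2: v0=A3 v1=F4 downbeat m6
bar 3: v0=B3 v1=G4 downbeat m6
bar 4: v0=C4 v1=A4 downbeat M6
bar 5: v0=A3 v1=C4 downbeat m3
bar 6: v0=B3 v1=G4 downbeat m6
bar 7: v0=G3 v1=G4 downbeat P8
bar 8: v0=F3 v1=F4 downbeat P8
bar 9: v0=D3 v1=B3 downbeat M6
bar 10: v0=E3 v1=E4 downbeat P8
  -> R7 @ bar 2 tick 0 v(1,): B3->F4 leap 6st
  -> R4 @ bar 3 tick 2 v(0, 1): B3/F4 TT untreated
  -> R2 @ bar 10 tick 0 v(0, 1): D3/A3 P5 -> E3/E4 P8 similar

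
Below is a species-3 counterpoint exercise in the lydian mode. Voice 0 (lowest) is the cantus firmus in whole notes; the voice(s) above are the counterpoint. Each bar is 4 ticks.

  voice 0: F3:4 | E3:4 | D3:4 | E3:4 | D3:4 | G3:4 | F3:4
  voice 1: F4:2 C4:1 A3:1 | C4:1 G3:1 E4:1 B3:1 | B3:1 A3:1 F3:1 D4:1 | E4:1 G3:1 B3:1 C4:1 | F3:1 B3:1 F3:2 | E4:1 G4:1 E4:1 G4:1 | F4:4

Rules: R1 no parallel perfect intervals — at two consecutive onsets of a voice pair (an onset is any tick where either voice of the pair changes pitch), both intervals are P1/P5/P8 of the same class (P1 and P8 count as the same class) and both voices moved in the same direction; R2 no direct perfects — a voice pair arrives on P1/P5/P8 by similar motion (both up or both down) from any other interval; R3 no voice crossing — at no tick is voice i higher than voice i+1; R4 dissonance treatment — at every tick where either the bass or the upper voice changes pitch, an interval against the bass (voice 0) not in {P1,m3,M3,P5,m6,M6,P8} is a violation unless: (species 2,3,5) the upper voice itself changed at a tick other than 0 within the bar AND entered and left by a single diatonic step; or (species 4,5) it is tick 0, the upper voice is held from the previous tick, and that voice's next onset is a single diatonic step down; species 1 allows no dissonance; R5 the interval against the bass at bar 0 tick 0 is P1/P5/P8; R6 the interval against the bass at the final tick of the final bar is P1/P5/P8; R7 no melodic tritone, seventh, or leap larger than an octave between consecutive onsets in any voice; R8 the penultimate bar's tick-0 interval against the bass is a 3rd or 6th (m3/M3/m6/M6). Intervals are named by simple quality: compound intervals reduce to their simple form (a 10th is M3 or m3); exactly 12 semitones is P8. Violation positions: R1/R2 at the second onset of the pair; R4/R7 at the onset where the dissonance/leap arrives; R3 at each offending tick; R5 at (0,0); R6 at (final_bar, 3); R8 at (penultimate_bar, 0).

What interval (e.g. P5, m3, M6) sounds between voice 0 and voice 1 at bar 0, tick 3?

M3

voice 0=F3 voice 1=A3 -> M3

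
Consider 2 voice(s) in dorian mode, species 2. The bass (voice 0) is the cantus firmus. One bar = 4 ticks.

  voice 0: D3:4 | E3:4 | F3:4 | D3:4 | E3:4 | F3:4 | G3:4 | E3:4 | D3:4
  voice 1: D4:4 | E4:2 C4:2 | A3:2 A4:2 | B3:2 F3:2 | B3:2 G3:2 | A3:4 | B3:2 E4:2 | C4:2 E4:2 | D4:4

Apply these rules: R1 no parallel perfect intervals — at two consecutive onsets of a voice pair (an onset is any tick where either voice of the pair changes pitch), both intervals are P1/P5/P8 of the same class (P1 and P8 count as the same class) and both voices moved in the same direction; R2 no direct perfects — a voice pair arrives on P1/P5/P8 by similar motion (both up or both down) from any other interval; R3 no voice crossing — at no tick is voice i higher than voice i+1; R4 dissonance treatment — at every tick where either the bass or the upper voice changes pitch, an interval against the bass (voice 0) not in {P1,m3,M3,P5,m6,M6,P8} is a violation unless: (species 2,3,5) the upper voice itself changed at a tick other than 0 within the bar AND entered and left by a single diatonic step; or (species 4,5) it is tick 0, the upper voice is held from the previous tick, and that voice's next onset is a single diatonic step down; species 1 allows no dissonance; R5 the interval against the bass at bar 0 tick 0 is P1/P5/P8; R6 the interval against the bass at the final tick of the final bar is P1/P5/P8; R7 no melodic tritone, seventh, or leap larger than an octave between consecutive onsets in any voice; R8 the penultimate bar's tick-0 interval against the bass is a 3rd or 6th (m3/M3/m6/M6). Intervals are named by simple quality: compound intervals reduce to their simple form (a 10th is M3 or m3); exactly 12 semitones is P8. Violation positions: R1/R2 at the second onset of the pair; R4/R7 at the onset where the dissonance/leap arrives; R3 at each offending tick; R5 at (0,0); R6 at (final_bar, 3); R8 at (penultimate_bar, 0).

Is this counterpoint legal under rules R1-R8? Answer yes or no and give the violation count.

No (6 violations)

bar 0: v0=D3 v1=D4 (P8)
bar 1: v0=E3 v1=E4 (P8)
bar 2: v0=F3 v1=A3 (M3)
bar 3: v0=D3 v1=B3 (M6)
bar 4: v0=E3 v1=B3 (P5)
bar 5: v0=F3 v1=A3 (M3)
bar 6: v0=G3 v1=B3 (M3)
bar 7: v0=E3 v1=C4 (m6)
bar 8: v0=D3 v1=D4 (P8)
  R1 @ bar1.0: D3/D4 P8 -> E3/E4 P8 similar
  R7 @ bar3.0: A4->B3 leap 10st
  R7 @ bar3.2: B3->F3 leap 6st
  R2 @ bar4.0: D3/F3 m3 -> E3/B3 P5 similar
  R7 @ bar4.0: F3->B3 leap 6st
  R1 @ bar8.0: E3/E4 P8 -> D3/D4 P8 similar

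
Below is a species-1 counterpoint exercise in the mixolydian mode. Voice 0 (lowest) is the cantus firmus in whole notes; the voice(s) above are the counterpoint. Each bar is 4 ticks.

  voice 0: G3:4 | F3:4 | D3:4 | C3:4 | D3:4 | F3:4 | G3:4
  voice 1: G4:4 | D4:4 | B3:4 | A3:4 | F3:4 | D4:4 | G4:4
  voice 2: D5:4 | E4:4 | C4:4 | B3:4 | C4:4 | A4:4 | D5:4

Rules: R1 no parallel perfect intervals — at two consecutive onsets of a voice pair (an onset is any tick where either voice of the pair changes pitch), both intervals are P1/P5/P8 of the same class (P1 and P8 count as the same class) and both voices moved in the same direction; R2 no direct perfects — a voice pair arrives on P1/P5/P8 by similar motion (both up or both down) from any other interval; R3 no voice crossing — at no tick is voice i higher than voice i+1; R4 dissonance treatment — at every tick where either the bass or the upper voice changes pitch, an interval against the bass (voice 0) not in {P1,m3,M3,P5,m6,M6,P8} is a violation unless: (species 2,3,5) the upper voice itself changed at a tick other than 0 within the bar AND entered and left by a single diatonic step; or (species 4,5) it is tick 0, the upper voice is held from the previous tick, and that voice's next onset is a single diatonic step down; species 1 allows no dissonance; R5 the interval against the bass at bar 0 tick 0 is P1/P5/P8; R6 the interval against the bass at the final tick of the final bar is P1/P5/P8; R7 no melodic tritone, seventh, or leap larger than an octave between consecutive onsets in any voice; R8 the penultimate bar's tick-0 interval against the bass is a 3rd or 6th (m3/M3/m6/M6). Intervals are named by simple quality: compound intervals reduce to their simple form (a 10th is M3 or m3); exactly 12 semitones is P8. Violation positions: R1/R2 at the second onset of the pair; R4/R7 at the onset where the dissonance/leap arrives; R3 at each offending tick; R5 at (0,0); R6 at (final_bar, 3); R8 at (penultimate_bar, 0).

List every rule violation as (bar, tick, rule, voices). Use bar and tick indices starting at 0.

bar 0: v0=G3 v1=G4 v2=D5 downbeat P5
bar 1: v0=F3 v1=D4 v2=E4 downbeat M7
bar 2: v0=D3 v1=B3 v2=C4 downbeat m7
bar 3: v0=C3 v1=A3 v2=B3 downbeat M7
bar 4: v0=D3 v1=F3 v2=C4 downbeat m7
bar 5: v0=F3 v1=D4 v2=A4 downbeat M3
bar 6: v0=G3 v1=G4 v2=D5 downbeat P5
  -> R4 @ bar 1 tick 0 v(0, 2): F3/E4 M7 untreated
  -> R7 @ bar 1 tick 0 v(2,): D5->E4 leap 10st
  -> R4 @ bar 2 tick 0 v(0, 2): D3/C4 m7 untreated
  -> R4 @ bar 3 tick 0 v(0, 2): C3/B3 M7 untreated
  -> R4 @ bar 4 tick 0 v(0, 2): D3/C4 m7 untreated
  -> R1 @ bar 5 tick 0 v(1, 2): F3/C4 P5 -> D4/A4 P5 similar
  -> R1 @ bar 6 tick 0 v(1, 2): D4/A4 P5 -> G4/D5 P5 similar
  -> R2 @ bar 6 tick 0 v(0, 1): F3/D4 M6 -> G3/G4 P8 similar
  -> R2 @ bar 6 tick 0 v(0, 2): F3/A4 M3 -> G3/D5 P5 similar

(1, 0, R4, (0, 2))
(1, 0, R7, (2,))
(2, 0, R4, (0, 2))
(3, 0, R4, (0, 2))
(4, 0, R4, (0, 2))
(5, 0, R1, (1, 2))
(6, 0, R1, (1, 2))
(6, 0, R2, (0, 1))
(6, 0, R2, (0, 2))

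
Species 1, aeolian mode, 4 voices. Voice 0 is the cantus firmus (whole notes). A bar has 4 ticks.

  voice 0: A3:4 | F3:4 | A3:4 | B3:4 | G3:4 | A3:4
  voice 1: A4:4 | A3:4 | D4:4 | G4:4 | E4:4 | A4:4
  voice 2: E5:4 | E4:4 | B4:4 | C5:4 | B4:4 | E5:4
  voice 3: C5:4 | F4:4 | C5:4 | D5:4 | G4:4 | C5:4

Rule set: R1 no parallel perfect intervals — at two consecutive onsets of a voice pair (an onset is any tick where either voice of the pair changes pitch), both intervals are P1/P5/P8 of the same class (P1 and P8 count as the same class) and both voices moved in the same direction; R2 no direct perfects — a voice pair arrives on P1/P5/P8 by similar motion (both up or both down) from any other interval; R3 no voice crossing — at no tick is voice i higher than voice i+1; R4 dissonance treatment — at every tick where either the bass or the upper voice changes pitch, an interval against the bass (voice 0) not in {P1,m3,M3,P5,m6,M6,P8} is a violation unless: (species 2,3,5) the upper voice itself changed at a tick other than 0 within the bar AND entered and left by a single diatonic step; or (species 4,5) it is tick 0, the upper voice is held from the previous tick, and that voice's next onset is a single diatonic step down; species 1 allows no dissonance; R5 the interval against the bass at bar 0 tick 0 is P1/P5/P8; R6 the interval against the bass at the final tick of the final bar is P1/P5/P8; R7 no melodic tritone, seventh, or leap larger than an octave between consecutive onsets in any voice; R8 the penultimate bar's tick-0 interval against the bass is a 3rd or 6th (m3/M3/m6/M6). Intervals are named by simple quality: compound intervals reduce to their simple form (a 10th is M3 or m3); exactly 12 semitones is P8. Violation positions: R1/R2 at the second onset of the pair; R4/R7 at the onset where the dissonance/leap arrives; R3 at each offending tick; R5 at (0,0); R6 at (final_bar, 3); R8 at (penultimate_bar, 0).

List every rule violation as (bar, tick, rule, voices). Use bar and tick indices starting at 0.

bar 0: v0=A3 v1=A4 v2=E5 v3=C5 downbeat m3
bar 1: v0=F3 v1=A3 v2=E4 v3=F4 downbeat P8
bar 2: v0=A3 v1=D4 v2=B4 v3=C5 downbeat m3
bar 3: v0=B3 v1=G4 v2=C5 v3=D5 downbeat m3
bar 4: v0=G3 v1=E4 v2=B4 v3=G4 downbeat P8
bar 5: v0=A3 v1=A4 v2=E5 v3=C5 downbeat m3
  -> R3 @ bar 0 tick 0 v(2, 3): E5 above C5
  -> R5 @ bar 0 tick 0 v(0, 3): opens on m3
  -> R3 @ bar 0 tick 1 v(2, 3): E5 above C5
  -> R3 @ bar 0 tick 2 v(2, 3): E5 above C5
  -> R3 @ bar 0 tick 3 v(2, 3): E5 above C5
  -> R1 @ bar 1 tick 0 v(1, 2): A4/E5 P5 -> A3/E4 P5 similar
  -> R2 @ bar 1 tick 0 v(0, 3): A3/C5 m3 -> F3/F4 P8 similar
  -> R4 @ bar 1 tick 0 v(0, 2): F3/E4 M7 untreated
  -> R4 @ bar 2 tick 0 v(0, 1): A3/D4 P4 untreated
  -> R4 @ bar 2 tick 0 v(0, 2): A3/B4 M2 untreated
  -> R2 @ bar 3 tick 0 v(1, 3): D4/C5 m7 -> G4/D5 P5 similar
  -> R4 @ bar 3 tick 0 v(0, 2): B3/C5 m2 untreated
  -> R2 @ bar 4 tick 0 v(0, 3): B3/D5 m3 -> G3/G4 P8 similar
  -> R2 @ bar 4 tick 0 v(1, 2): G4/C5 P4 -> E4/B4 P5 similar
  -> R3 @ bar 4 tick 0 v(2, 3): B4 above G4
  -> R8 @ bar 4 tick 0 v(0, 3): penult P8 not 3rd/6th
  -> R3 @ bar 4 tick 1 v(2, 3): B4 above G4
  -> R3 @ bar 4 tick 2 v(2, 3): B4 above G4
  -> R3 @ bar 4 tick 3 v(2, 3): B4 above G4
  -> R1 @ bar 5 tick 0 v(1, 2): E4/B4 P5 -> A4/E5 P5 similar
  -> R2 @ bar 5 tick 0 v(0, 1): G3/E4 M6 -> A3/A4 P8 similar
  -> R2 @ bar 5 tick 0 v(0, 2): G3/B4 M3 -> A3/E5 P5 similar
  -> R3 @ bar 5 tick 0 v(2, 3): E5 above C5
  -> R3 @ bar 5 tick 1 v(2, 3): E5 above C5
  -> R3 @ bar 5 tick 2 v(2, 3): E5 above C5
  -> R3 @ bar 5 tick 3 v(2, 3): E5 above C5
  -> R6 @ bar 5 tick 3 v(0, 3): closes on m3

(0, 0, R3, (2, 3))
(0, 0, R5, (0, 3))
(0, 1, R3, (2, 3))
(0, 2, R3, (2, 3))
(0, 3, R3, (2, 3))
(1, 0, R1, (1, 2))
(1, 0, R2, (0, 3))
(1, 0, R4, (0, 2))
(2, 0, R4, (0, 1))
(2, 0, R4, (0, 2))
(3, 0, R2, (1, 3))
(3, 0, R4, (0, 2))
(4, 0, R2, (0, 3))
(4, 0, R2, (1, 2))
(4, 0, R3, (2, 3))
(4, 0, R8, (0, 3))
(4, 1, R3, (2, 3))
(4, 2, R3, (2, 3))
(4, 3, R3, (2, 3))
(5, 0, R1, (1, 2))
(5, 0, R2, (0, 1))
(5, 0, R2, (0, 2))
(5, 0, R3, (2, 3))
(5, 1, R3, (2, 3))
(5, 2, R3, (2, 3))
(5, 3, R3, (2, 3))
(5, 3, R6, (0, 3))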